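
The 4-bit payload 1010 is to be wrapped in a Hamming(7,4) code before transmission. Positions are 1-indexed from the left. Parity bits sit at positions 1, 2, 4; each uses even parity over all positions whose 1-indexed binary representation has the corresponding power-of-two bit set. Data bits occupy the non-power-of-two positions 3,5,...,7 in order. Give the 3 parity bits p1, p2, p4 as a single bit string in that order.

Place data bits at non-power-of-two positions: b3=1, b5=0, b6=1, b7=0.
p1 = XOR of data positions {3,5,7} = 1⊕0⊕0 = 1
p2 = XOR of data positions {3,6,7} = 1⊕1⊕0 = 0
p4 = XOR of data positions {5,6,7} = 0⊕1⊕0 = 1
Parity bits p1,p2,p4 = 101

101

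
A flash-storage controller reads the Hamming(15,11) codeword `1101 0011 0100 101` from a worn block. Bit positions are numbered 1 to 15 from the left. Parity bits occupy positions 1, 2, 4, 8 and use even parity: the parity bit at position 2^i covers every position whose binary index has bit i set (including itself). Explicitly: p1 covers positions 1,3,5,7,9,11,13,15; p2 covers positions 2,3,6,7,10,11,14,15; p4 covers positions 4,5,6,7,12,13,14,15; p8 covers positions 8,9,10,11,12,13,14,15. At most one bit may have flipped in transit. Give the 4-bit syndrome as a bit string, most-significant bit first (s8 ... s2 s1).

s1: b1⊕b3⊕b5⊕b7⊕b9⊕b11⊕b13⊕b15 = 1⊕0⊕0⊕1⊕0⊕0⊕1⊕1 = 0
s2: b2⊕b3⊕b6⊕b7⊕b10⊕b11⊕b14⊕b15 = 1⊕0⊕0⊕1⊕1⊕0⊕0⊕1 = 0
s4: b4⊕b5⊕b6⊕b7⊕b12⊕b13⊕b14⊕b15 = 1⊕0⊕0⊕1⊕0⊕1⊕0⊕1 = 0
s8: b8⊕b9⊕b10⊕b11⊕b12⊕b13⊕b14⊕b15 = 1⊕0⊕1⊕0⊕0⊕1⊕0⊕1 = 0
Syndrome (s8...s1) = 0000 → position 0 (no error).

0000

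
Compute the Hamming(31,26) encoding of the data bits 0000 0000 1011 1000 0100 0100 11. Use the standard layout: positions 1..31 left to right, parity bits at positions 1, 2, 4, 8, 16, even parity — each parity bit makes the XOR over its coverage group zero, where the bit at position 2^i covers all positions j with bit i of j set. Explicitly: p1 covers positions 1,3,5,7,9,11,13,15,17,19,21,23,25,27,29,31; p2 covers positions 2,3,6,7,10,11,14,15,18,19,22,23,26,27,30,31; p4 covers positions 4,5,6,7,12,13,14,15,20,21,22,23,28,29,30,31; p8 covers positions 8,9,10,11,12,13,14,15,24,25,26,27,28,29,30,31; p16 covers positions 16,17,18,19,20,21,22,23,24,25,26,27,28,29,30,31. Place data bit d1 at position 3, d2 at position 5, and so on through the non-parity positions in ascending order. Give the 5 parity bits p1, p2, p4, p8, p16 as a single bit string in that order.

Place data bits at non-power-of-two positions: b3=0, b5=0, b6=0, b7=0, b9=0, b10=0, b11=0, b12=0, b13=1, b14=0, b15=1, b17=1, b18=1, b19=0, b20=0, b21=0, b22=0, b23=1, b24=0, b25=0, b26=0, b27=1, b28=0, b29=0, b30=1, b31=1.
p1 = XOR of data positions {3,5,7,9,11,13,15,17,19,21,23,25,27,29,31} = 0⊕0⊕0⊕0⊕0⊕1⊕1⊕1⊕0⊕0⊕1⊕0⊕1⊕0⊕1 = 0
p2 = XOR of data positions {3,6,7,10,11,14,15,18,19,22,23,26,27,30,31} = 0⊕0⊕0⊕0⊕0⊕0⊕1⊕1⊕0⊕0⊕1⊕0⊕1⊕1⊕1 = 0
p4 = XOR of data positions {5,6,7,12,13,14,15,20,21,22,23,28,29,30,31} = 0⊕0⊕0⊕0⊕1⊕0⊕1⊕0⊕0⊕0⊕1⊕0⊕0⊕1⊕1 = 1
p8 = XOR of data positions {9,10,11,12,13,14,15,24,25,26,27,28,29,30,31} = 0⊕0⊕0⊕0⊕1⊕0⊕1⊕0⊕0⊕0⊕1⊕0⊕0⊕1⊕1 = 1
p16 = XOR of data positions {17,18,19,20,21,22,23,24,25,26,27,28,29,30,31} = 1⊕1⊕0⊕0⊕0⊕0⊕1⊕0⊕0⊕0⊕1⊕0⊕0⊕1⊕1 = 0
Parity bits p1,p2,p4,p8,p16 = 00110

00110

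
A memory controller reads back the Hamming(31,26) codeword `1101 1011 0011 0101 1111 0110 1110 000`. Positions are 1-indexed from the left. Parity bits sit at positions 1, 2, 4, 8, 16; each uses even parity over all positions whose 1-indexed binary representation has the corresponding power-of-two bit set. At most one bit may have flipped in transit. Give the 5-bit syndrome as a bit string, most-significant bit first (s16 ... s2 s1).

s1: b1⊕b3⊕b5⊕b7⊕b9⊕b11⊕b13⊕b15⊕b17⊕b19⊕b21⊕b23⊕b25⊕b27⊕b29⊕b31 = 1⊕0⊕1⊕1⊕0⊕1⊕0⊕0⊕1⊕1⊕0⊕1⊕1⊕1⊕0⊕0 = 1
s2: b2⊕b3⊕b6⊕b7⊕b10⊕b11⊕b14⊕b15⊕b18⊕b19⊕b22⊕b23⊕b26⊕b27⊕b30⊕b31 = 1⊕0⊕0⊕1⊕0⊕1⊕1⊕0⊕1⊕1⊕1⊕1⊕1⊕1⊕0⊕0 = 0
s4: b4⊕b5⊕b6⊕b7⊕b12⊕b13⊕b14⊕b15⊕b20⊕b21⊕b22⊕b23⊕b28⊕b29⊕b30⊕b31 = 1⊕1⊕0⊕1⊕1⊕0⊕1⊕0⊕1⊕0⊕1⊕1⊕0⊕0⊕0⊕0 = 0
s8: b8⊕b9⊕b10⊕b11⊕b12⊕b13⊕b14⊕b15⊕b24⊕b25⊕b26⊕b27⊕b28⊕b29⊕b30⊕b31 = 1⊕0⊕0⊕1⊕1⊕0⊕1⊕0⊕0⊕1⊕1⊕1⊕0⊕0⊕0⊕0 = 1
s16: b16⊕b17⊕b18⊕b19⊕b20⊕b21⊕b22⊕b23⊕b24⊕b25⊕b26⊕b27⊕b28⊕b29⊕b30⊕b31 = 1⊕1⊕1⊕1⊕1⊕0⊕1⊕1⊕0⊕1⊕1⊕1⊕0⊕0⊕0⊕0 = 0
Syndrome (s16...s1) = 01001 → position 9.

01001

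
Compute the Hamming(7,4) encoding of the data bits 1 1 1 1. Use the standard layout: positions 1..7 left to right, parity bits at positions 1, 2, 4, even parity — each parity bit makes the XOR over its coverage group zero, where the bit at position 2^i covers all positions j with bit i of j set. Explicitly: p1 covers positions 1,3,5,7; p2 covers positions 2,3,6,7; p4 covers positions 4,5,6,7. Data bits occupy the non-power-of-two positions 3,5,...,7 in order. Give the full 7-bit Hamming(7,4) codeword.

1111111

Place data bits at non-power-of-two positions: b3=1, b5=1, b6=1, b7=1.
p1 = XOR of data positions {3,5,7} = 1⊕1⊕1 = 1
p2 = XOR of data positions {3,6,7} = 1⊕1⊕1 = 1
p4 = XOR of data positions {5,6,7} = 1⊕1⊕1 = 1
Codeword b1..b7 = 1111111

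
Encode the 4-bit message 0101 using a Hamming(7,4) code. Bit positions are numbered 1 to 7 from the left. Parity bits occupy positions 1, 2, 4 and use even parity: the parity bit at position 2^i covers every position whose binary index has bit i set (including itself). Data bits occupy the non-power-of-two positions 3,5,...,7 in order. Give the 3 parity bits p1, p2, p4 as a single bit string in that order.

010

Place data bits at non-power-of-two positions: b3=0, b5=1, b6=0, b7=1.
p1 = XOR of data positions {3,5,7} = 0⊕1⊕1 = 0
p2 = XOR of data positions {3,6,7} = 0⊕0⊕1 = 1
p4 = XOR of data positions {5,6,7} = 1⊕0⊕1 = 0
Parity bits p1,p2,p4 = 010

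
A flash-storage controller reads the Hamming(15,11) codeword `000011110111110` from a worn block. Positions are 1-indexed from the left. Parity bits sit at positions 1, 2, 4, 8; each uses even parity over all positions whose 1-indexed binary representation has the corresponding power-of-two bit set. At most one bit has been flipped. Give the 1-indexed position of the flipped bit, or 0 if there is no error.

2

s1: b1⊕b3⊕b5⊕b7⊕b9⊕b11⊕b13⊕b15 = 0⊕0⊕1⊕1⊕0⊕1⊕1⊕0 = 0
s2: b2⊕b3⊕b6⊕b7⊕b10⊕b11⊕b14⊕b15 = 0⊕0⊕1⊕1⊕1⊕1⊕1⊕0 = 1
s4: b4⊕b5⊕b6⊕b7⊕b12⊕b13⊕b14⊕b15 = 0⊕1⊕1⊕1⊕1⊕1⊕1⊕0 = 0
s8: b8⊕b9⊕b10⊕b11⊕b12⊕b13⊕b14⊕b15 = 1⊕0⊕1⊕1⊕1⊕1⊕1⊕0 = 0
Syndrome (s8...s1) = 0010 → position 2.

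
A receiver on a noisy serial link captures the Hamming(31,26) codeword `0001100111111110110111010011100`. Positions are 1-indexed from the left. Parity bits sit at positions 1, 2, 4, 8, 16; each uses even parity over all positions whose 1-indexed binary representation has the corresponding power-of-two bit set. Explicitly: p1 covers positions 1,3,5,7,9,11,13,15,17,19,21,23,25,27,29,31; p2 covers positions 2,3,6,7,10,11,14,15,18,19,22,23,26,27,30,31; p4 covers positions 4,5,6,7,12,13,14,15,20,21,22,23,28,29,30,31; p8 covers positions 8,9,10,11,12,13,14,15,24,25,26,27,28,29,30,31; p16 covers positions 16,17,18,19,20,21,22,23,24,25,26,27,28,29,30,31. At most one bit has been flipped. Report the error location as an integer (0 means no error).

s1: b1⊕b3⊕b5⊕b7⊕b9⊕b11⊕b13⊕b15⊕b17⊕b19⊕b21⊕b23⊕b25⊕b27⊕b29⊕b31 = 0⊕0⊕1⊕0⊕1⊕1⊕1⊕1⊕1⊕0⊕1⊕0⊕0⊕1⊕1⊕0 = 1
s2: b2⊕b3⊕b6⊕b7⊕b10⊕b11⊕b14⊕b15⊕b18⊕b19⊕b22⊕b23⊕b26⊕b27⊕b30⊕b31 = 0⊕0⊕0⊕0⊕1⊕1⊕1⊕1⊕1⊕0⊕1⊕0⊕0⊕1⊕0⊕0 = 1
s4: b4⊕b5⊕b6⊕b7⊕b12⊕b13⊕b14⊕b15⊕b20⊕b21⊕b22⊕b23⊕b28⊕b29⊕b30⊕b31 = 1⊕1⊕0⊕0⊕1⊕1⊕1⊕1⊕1⊕1⊕1⊕0⊕1⊕1⊕0⊕0 = 1
s8: b8⊕b9⊕b10⊕b11⊕b12⊕b13⊕b14⊕b15⊕b24⊕b25⊕b26⊕b27⊕b28⊕b29⊕b30⊕b31 = 1⊕1⊕1⊕1⊕1⊕1⊕1⊕1⊕1⊕0⊕0⊕1⊕1⊕1⊕0⊕0 = 0
s16: b16⊕b17⊕b18⊕b19⊕b20⊕b21⊕b22⊕b23⊕b24⊕b25⊕b26⊕b27⊕b28⊕b29⊕b30⊕b31 = 0⊕1⊕1⊕0⊕1⊕1⊕1⊕0⊕1⊕0⊕0⊕1⊕1⊕1⊕0⊕0 = 1
Syndrome (s16...s1) = 10111 → position 23.

23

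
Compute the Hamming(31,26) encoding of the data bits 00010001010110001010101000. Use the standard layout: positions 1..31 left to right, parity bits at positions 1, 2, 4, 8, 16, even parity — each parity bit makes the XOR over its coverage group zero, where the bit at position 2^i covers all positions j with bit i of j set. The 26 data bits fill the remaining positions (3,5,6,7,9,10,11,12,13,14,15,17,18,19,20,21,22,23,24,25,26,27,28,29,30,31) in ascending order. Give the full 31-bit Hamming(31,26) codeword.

0101001100010100110001010101000

Place data bits at non-power-of-two positions: b3=0, b5=0, b6=0, b7=1, b9=0, b10=0, b11=0, b12=1, b13=0, b14=1, b15=0, b17=1, b18=1, b19=0, b20=0, b21=0, b22=1, b23=0, b24=1, b25=0, b26=1, b27=0, b28=1, b29=0, b30=0, b31=0.
p1 = XOR of data positions {3,5,7,9,11,13,15,17,19,21,23,25,27,29,31} = 0⊕0⊕1⊕0⊕0⊕0⊕0⊕1⊕0⊕0⊕0⊕0⊕0⊕0⊕0 = 0
p2 = XOR of data positions {3,6,7,10,11,14,15,18,19,22,23,26,27,30,31} = 0⊕0⊕1⊕0⊕0⊕1⊕0⊕1⊕0⊕1⊕0⊕1⊕0⊕0⊕0 = 1
p4 = XOR of data positions {5,6,7,12,13,14,15,20,21,22,23,28,29,30,31} = 0⊕0⊕1⊕1⊕0⊕1⊕0⊕0⊕0⊕1⊕0⊕1⊕0⊕0⊕0 = 1
p8 = XOR of data positions {9,10,11,12,13,14,15,24,25,26,27,28,29,30,31} = 0⊕0⊕0⊕1⊕0⊕1⊕0⊕1⊕0⊕1⊕0⊕1⊕0⊕0⊕0 = 1
p16 = XOR of data positions {17,18,19,20,21,22,23,24,25,26,27,28,29,30,31} = 1⊕1⊕0⊕0⊕0⊕1⊕0⊕1⊕0⊕1⊕0⊕1⊕0⊕0⊕0 = 0
Codeword b1..b31 = 0101001100010100110001010101000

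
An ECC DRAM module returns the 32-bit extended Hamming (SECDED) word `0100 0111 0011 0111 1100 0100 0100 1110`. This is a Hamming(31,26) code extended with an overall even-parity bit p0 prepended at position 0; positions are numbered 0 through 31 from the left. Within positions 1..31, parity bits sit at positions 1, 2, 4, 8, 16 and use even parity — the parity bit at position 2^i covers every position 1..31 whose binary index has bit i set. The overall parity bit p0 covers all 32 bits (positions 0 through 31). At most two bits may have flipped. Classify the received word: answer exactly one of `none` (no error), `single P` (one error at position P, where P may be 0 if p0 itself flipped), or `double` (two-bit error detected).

s1: b1⊕b3⊕b5⊕b7⊕b9⊕b11⊕b13⊕b15⊕b17⊕b19⊕b21⊕b23⊕b25⊕b27⊕b29⊕b31 = 1⊕0⊕1⊕1⊕0⊕1⊕1⊕1⊕1⊕0⊕1⊕0⊕1⊕0⊕1⊕0 = 0
s2: b2⊕b3⊕b6⊕b7⊕b10⊕b11⊕b14⊕b15⊕b18⊕b19⊕b22⊕b23⊕b26⊕b27⊕b30⊕b31 = 0⊕0⊕1⊕1⊕1⊕1⊕1⊕1⊕0⊕0⊕0⊕0⊕0⊕0⊕1⊕0 = 1
s4: b4⊕b5⊕b6⊕b7⊕b12⊕b13⊕b14⊕b15⊕b20⊕b21⊕b22⊕b23⊕b28⊕b29⊕b30⊕b31 = 0⊕1⊕1⊕1⊕0⊕1⊕1⊕1⊕0⊕1⊕0⊕0⊕1⊕1⊕1⊕0 = 0
s8: b8⊕b9⊕b10⊕b11⊕b12⊕b13⊕b14⊕b15⊕b24⊕b25⊕b26⊕b27⊕b28⊕b29⊕b30⊕b31 = 0⊕0⊕1⊕1⊕0⊕1⊕1⊕1⊕0⊕1⊕0⊕0⊕1⊕1⊕1⊕0 = 1
s16: b16⊕b17⊕b18⊕b19⊕b20⊕b21⊕b22⊕b23⊕b24⊕b25⊕b26⊕b27⊕b28⊕b29⊕b30⊕b31 = 1⊕1⊕0⊕0⊕0⊕1⊕0⊕0⊕0⊕1⊕0⊕0⊕1⊕1⊕1⊕0 = 1
Syndrome (s16...s1) = 11010 → position 26.
Overall parity (XOR of all 32 bits, including p0): 0⊕1⊕0⊕0⊕0⊕1⊕1⊕1⊕0⊕0⊕1⊕1⊕0⊕1⊕1⊕1⊕1⊕1⊕0⊕0⊕0⊕1⊕0⊕0⊕0⊕1⊕0⊕0⊕1⊕1⊕1⊕0 = 0
Overall=0, syndrome position=26 → double-bit error detected (uncorrectable).

double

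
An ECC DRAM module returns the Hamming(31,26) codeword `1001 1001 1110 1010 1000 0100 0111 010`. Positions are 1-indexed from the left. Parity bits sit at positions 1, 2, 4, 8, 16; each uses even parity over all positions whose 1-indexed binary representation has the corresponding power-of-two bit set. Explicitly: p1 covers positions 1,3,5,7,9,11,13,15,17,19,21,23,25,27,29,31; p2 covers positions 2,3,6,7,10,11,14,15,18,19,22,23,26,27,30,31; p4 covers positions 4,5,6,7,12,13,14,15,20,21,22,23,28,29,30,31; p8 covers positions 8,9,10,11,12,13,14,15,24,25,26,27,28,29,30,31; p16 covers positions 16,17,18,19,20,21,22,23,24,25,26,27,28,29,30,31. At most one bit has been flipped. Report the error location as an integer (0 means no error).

s1: b1⊕b3⊕b5⊕b7⊕b9⊕b11⊕b13⊕b15⊕b17⊕b19⊕b21⊕b23⊕b25⊕b27⊕b29⊕b31 = 1⊕0⊕1⊕0⊕1⊕1⊕1⊕1⊕1⊕0⊕0⊕0⊕0⊕1⊕0⊕0 = 0
s2: b2⊕b3⊕b6⊕b7⊕b10⊕b11⊕b14⊕b15⊕b18⊕b19⊕b22⊕b23⊕b26⊕b27⊕b30⊕b31 = 0⊕0⊕0⊕0⊕1⊕1⊕0⊕1⊕0⊕0⊕1⊕0⊕1⊕1⊕1⊕0 = 1
s4: b4⊕b5⊕b6⊕b7⊕b12⊕b13⊕b14⊕b15⊕b20⊕b21⊕b22⊕b23⊕b28⊕b29⊕b30⊕b31 = 1⊕1⊕0⊕0⊕0⊕1⊕0⊕1⊕0⊕0⊕1⊕0⊕1⊕0⊕1⊕0 = 1
s8: b8⊕b9⊕b10⊕b11⊕b12⊕b13⊕b14⊕b15⊕b24⊕b25⊕b26⊕b27⊕b28⊕b29⊕b30⊕b31 = 1⊕1⊕1⊕1⊕0⊕1⊕0⊕1⊕0⊕0⊕1⊕1⊕1⊕0⊕1⊕0 = 0
s16: b16⊕b17⊕b18⊕b19⊕b20⊕b21⊕b22⊕b23⊕b24⊕b25⊕b26⊕b27⊕b28⊕b29⊕b30⊕b31 = 0⊕1⊕0⊕0⊕0⊕0⊕1⊕0⊕0⊕0⊕1⊕1⊕1⊕0⊕1⊕0 = 0
Syndrome (s16...s1) = 00110 → position 6.

6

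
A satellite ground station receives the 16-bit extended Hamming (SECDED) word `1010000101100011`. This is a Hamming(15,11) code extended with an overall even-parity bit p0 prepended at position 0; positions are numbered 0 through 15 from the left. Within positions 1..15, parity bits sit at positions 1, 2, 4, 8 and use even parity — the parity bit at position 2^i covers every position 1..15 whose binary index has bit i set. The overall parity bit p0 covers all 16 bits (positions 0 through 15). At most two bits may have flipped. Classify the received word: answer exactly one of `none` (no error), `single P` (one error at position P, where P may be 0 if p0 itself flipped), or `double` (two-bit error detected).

s1: b1⊕b3⊕b5⊕b7⊕b9⊕b11⊕b13⊕b15 = 0⊕0⊕0⊕1⊕1⊕0⊕0⊕1 = 1
s2: b2⊕b3⊕b6⊕b7⊕b10⊕b11⊕b14⊕b15 = 1⊕0⊕0⊕1⊕1⊕0⊕1⊕1 = 1
s4: b4⊕b5⊕b6⊕b7⊕b12⊕b13⊕b14⊕b15 = 0⊕0⊕0⊕1⊕0⊕0⊕1⊕1 = 1
s8: b8⊕b9⊕b10⊕b11⊕b12⊕b13⊕b14⊕b15 = 0⊕1⊕1⊕0⊕0⊕0⊕1⊕1 = 0
Syndrome (s8...s1) = 0111 → position 7.
Overall parity (XOR of all 16 bits, including p0): 1⊕0⊕1⊕0⊕0⊕0⊕0⊕1⊕0⊕1⊕1⊕0⊕0⊕0⊕1⊕1 = 1
Overall=1, syndrome position=7 → single-bit error at position 7.

single 7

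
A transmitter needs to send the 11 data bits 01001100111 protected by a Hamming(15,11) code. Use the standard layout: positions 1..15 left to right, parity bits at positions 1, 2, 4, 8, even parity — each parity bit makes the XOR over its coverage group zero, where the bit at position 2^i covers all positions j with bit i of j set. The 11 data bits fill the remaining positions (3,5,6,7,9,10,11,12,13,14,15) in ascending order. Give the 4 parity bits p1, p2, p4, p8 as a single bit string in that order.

Place data bits at non-power-of-two positions: b3=0, b5=1, b6=0, b7=0, b9=1, b10=1, b11=0, b12=0, b13=1, b14=1, b15=1.
p1 = XOR of data positions {3,5,7,9,11,13,15} = 0⊕1⊕0⊕1⊕0⊕1⊕1 = 0
p2 = XOR of data positions {3,6,7,10,11,14,15} = 0⊕0⊕0⊕1⊕0⊕1⊕1 = 1
p4 = XOR of data positions {5,6,7,12,13,14,15} = 1⊕0⊕0⊕0⊕1⊕1⊕1 = 0
p8 = XOR of data positions {9,10,11,12,13,14,15} = 1⊕1⊕0⊕0⊕1⊕1⊕1 = 1
Parity bits p1,p2,p4,p8 = 0101

0101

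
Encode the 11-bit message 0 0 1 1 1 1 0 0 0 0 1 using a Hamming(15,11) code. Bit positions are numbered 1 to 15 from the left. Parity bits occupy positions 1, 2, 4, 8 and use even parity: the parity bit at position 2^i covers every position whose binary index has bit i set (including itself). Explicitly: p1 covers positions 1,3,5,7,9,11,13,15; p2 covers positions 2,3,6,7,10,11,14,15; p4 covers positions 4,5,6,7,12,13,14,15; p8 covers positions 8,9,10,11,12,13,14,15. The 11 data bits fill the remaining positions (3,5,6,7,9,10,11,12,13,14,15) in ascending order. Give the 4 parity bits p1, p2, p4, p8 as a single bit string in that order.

Place data bits at non-power-of-two positions: b3=0, b5=0, b6=1, b7=1, b9=1, b10=1, b11=0, b12=0, b13=0, b14=0, b15=1.
p1 = XOR of data positions {3,5,7,9,11,13,15} = 0⊕0⊕1⊕1⊕0⊕0⊕1 = 1
p2 = XOR of data positions {3,6,7,10,11,14,15} = 0⊕1⊕1⊕1⊕0⊕0⊕1 = 0
p4 = XOR of data positions {5,6,7,12,13,14,15} = 0⊕1⊕1⊕0⊕0⊕0⊕1 = 1
p8 = XOR of data positions {9,10,11,12,13,14,15} = 1⊕1⊕0⊕0⊕0⊕0⊕1 = 1
Parity bits p1,p2,p4,p8 = 1011

1011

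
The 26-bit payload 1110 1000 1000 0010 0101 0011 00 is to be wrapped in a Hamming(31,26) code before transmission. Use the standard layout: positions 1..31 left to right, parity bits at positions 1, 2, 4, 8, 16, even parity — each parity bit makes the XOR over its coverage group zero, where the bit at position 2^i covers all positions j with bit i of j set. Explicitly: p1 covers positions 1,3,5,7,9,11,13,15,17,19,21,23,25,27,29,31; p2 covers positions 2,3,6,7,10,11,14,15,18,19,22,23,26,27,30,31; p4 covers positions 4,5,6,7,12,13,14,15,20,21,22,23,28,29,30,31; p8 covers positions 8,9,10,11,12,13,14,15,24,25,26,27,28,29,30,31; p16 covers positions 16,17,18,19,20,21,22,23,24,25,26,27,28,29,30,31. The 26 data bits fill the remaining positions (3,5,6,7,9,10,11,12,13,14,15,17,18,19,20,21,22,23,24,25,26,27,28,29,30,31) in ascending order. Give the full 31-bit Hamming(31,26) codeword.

Place data bits at non-power-of-two positions: b3=1, b5=1, b6=1, b7=0, b9=1, b10=0, b11=0, b12=0, b13=1, b14=0, b15=0, b17=0, b18=0, b19=0, b20=1, b21=0, b22=0, b23=1, b24=0, b25=1, b26=0, b27=0, b28=1, b29=1, b30=0, b31=0.
p1 = XOR of data positions {3,5,7,9,11,13,15,17,19,21,23,25,27,29,31} = 1⊕1⊕0⊕1⊕0⊕1⊕0⊕0⊕0⊕0⊕1⊕1⊕0⊕1⊕0 = 1
p2 = XOR of data positions {3,6,7,10,11,14,15,18,19,22,23,26,27,30,31} = 1⊕1⊕0⊕0⊕0⊕0⊕0⊕0⊕0⊕0⊕1⊕0⊕0⊕0⊕0 = 1
p4 = XOR of data positions {5,6,7,12,13,14,15,20,21,22,23,28,29,30,31} = 1⊕1⊕0⊕0⊕1⊕0⊕0⊕1⊕0⊕0⊕1⊕1⊕1⊕0⊕0 = 1
p8 = XOR of data positions {9,10,11,12,13,14,15,24,25,26,27,28,29,30,31} = 1⊕0⊕0⊕0⊕1⊕0⊕0⊕0⊕1⊕0⊕0⊕1⊕1⊕0⊕0 = 1
p16 = XOR of data positions {17,18,19,20,21,22,23,24,25,26,27,28,29,30,31} = 0⊕0⊕0⊕1⊕0⊕0⊕1⊕0⊕1⊕0⊕0⊕1⊕1⊕0⊕0 = 1
Codeword b1..b31 = 1111110110001001000100101001100

1111110110001001000100101001100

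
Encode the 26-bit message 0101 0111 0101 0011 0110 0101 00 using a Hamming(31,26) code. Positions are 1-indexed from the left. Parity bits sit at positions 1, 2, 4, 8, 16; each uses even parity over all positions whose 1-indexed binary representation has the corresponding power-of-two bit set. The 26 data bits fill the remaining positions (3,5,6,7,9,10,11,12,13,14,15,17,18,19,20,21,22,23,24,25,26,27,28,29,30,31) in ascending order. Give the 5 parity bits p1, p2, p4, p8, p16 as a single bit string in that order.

00011

Place data bits at non-power-of-two positions: b3=0, b5=1, b6=0, b7=1, b9=0, b10=1, b11=1, b12=1, b13=0, b14=1, b15=0, b17=1, b18=0, b19=0, b20=1, b21=1, b22=0, b23=1, b24=1, b25=0, b26=0, b27=1, b28=0, b29=1, b30=0, b31=0.
p1 = XOR of data positions {3,5,7,9,11,13,15,17,19,21,23,25,27,29,31} = 0⊕1⊕1⊕0⊕1⊕0⊕0⊕1⊕0⊕1⊕1⊕0⊕1⊕1⊕0 = 0
p2 = XOR of data positions {3,6,7,10,11,14,15,18,19,22,23,26,27,30,31} = 0⊕0⊕1⊕1⊕1⊕1⊕0⊕0⊕0⊕0⊕1⊕0⊕1⊕0⊕0 = 0
p4 = XOR of data positions {5,6,7,12,13,14,15,20,21,22,23,28,29,30,31} = 1⊕0⊕1⊕1⊕0⊕1⊕0⊕1⊕1⊕0⊕1⊕0⊕1⊕0⊕0 = 0
p8 = XOR of data positions {9,10,11,12,13,14,15,24,25,26,27,28,29,30,31} = 0⊕1⊕1⊕1⊕0⊕1⊕0⊕1⊕0⊕0⊕1⊕0⊕1⊕0⊕0 = 1
p16 = XOR of data positions {17,18,19,20,21,22,23,24,25,26,27,28,29,30,31} = 1⊕0⊕0⊕1⊕1⊕0⊕1⊕1⊕0⊕0⊕1⊕0⊕1⊕0⊕0 = 1
Parity bits p1,p2,p4,p8,p16 = 00011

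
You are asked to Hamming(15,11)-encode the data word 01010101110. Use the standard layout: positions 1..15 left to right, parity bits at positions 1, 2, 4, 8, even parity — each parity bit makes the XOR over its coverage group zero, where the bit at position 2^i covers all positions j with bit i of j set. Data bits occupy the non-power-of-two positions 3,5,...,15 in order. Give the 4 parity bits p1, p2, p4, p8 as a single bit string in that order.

Place data bits at non-power-of-two positions: b3=0, b5=1, b6=0, b7=1, b9=0, b10=1, b11=0, b12=1, b13=1, b14=1, b15=0.
p1 = XOR of data positions {3,5,7,9,11,13,15} = 0⊕1⊕1⊕0⊕0⊕1⊕0 = 1
p2 = XOR of data positions {3,6,7,10,11,14,15} = 0⊕0⊕1⊕1⊕0⊕1⊕0 = 1
p4 = XOR of data positions {5,6,7,12,13,14,15} = 1⊕0⊕1⊕1⊕1⊕1⊕0 = 1
p8 = XOR of data positions {9,10,11,12,13,14,15} = 0⊕1⊕0⊕1⊕1⊕1⊕0 = 0
Parity bits p1,p2,p4,p8 = 1110

1110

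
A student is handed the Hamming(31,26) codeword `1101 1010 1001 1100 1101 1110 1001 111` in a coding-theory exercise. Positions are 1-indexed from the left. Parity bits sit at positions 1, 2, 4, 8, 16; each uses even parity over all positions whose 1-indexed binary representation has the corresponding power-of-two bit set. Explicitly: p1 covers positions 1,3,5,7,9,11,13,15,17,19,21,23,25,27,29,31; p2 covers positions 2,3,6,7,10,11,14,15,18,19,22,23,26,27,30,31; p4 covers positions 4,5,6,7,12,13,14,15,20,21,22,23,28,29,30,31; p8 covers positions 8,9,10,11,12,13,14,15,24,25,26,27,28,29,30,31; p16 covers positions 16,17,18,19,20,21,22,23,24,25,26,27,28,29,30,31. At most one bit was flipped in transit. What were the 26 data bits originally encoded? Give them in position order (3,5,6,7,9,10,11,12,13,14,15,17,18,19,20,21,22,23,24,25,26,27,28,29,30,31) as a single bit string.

s1: b1⊕b3⊕b5⊕b7⊕b9⊕b11⊕b13⊕b15⊕b17⊕b19⊕b21⊕b23⊕b25⊕b27⊕b29⊕b31 = 1⊕0⊕1⊕1⊕1⊕0⊕1⊕0⊕1⊕0⊕1⊕1⊕1⊕0⊕1⊕1 = 1
s2: b2⊕b3⊕b6⊕b7⊕b10⊕b11⊕b14⊕b15⊕b18⊕b19⊕b22⊕b23⊕b26⊕b27⊕b30⊕b31 = 1⊕0⊕0⊕1⊕0⊕0⊕1⊕0⊕1⊕0⊕1⊕1⊕0⊕0⊕1⊕1 = 0
s4: b4⊕b5⊕b6⊕b7⊕b12⊕b13⊕b14⊕b15⊕b20⊕b21⊕b22⊕b23⊕b28⊕b29⊕b30⊕b31 = 1⊕1⊕0⊕1⊕1⊕1⊕1⊕0⊕1⊕1⊕1⊕1⊕1⊕1⊕1⊕1 = 0
s8: b8⊕b9⊕b10⊕b11⊕b12⊕b13⊕b14⊕b15⊕b24⊕b25⊕b26⊕b27⊕b28⊕b29⊕b30⊕b31 = 0⊕1⊕0⊕0⊕1⊕1⊕1⊕0⊕0⊕1⊕0⊕0⊕1⊕1⊕1⊕1 = 1
s16: b16⊕b17⊕b18⊕b19⊕b20⊕b21⊕b22⊕b23⊕b24⊕b25⊕b26⊕b27⊕b28⊕b29⊕b30⊕b31 = 0⊕1⊕1⊕0⊕1⊕1⊕1⊕1⊕0⊕1⊕0⊕0⊕1⊕1⊕1⊕1 = 1
Syndrome (s16...s1) = 11001 → position 25.
Flip bit 25: corrected codeword = 1101101010011100110111100001111
Data bits at positions 3,5,6,7,9,10,11,12,13,14,15,17,18,19,20,21,22,23,24,25,26,27,28,29,30,31: 01011001110110111100001111

01011001110110111100001111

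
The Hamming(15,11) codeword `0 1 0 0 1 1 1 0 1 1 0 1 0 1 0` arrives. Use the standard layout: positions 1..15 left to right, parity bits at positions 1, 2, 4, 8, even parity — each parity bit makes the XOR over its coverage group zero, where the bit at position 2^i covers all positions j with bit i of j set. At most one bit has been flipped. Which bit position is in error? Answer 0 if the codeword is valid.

7

s1: b1⊕b3⊕b5⊕b7⊕b9⊕b11⊕b13⊕b15 = 0⊕0⊕1⊕1⊕1⊕0⊕0⊕0 = 1
s2: b2⊕b3⊕b6⊕b7⊕b10⊕b11⊕b14⊕b15 = 1⊕0⊕1⊕1⊕1⊕0⊕1⊕0 = 1
s4: b4⊕b5⊕b6⊕b7⊕b12⊕b13⊕b14⊕b15 = 0⊕1⊕1⊕1⊕1⊕0⊕1⊕0 = 1
s8: b8⊕b9⊕b10⊕b11⊕b12⊕b13⊕b14⊕b15 = 0⊕1⊕1⊕0⊕1⊕0⊕1⊕0 = 0
Syndrome (s8...s1) = 0111 → position 7.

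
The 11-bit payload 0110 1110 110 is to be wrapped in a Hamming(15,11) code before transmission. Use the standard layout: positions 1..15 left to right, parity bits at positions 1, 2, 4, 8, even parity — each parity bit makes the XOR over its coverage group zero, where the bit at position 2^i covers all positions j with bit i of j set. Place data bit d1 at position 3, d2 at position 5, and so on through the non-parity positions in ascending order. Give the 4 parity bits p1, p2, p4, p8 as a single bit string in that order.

0001

Place data bits at non-power-of-two positions: b3=0, b5=1, b6=1, b7=0, b9=1, b10=1, b11=1, b12=0, b13=1, b14=1, b15=0.
p1 = XOR of data positions {3,5,7,9,11,13,15} = 0⊕1⊕0⊕1⊕1⊕1⊕0 = 0
p2 = XOR of data positions {3,6,7,10,11,14,15} = 0⊕1⊕0⊕1⊕1⊕1⊕0 = 0
p4 = XOR of data positions {5,6,7,12,13,14,15} = 1⊕1⊕0⊕0⊕1⊕1⊕0 = 0
p8 = XOR of data positions {9,10,11,12,13,14,15} = 1⊕1⊕1⊕0⊕1⊕1⊕0 = 1
Parity bits p1,p2,p4,p8 = 0001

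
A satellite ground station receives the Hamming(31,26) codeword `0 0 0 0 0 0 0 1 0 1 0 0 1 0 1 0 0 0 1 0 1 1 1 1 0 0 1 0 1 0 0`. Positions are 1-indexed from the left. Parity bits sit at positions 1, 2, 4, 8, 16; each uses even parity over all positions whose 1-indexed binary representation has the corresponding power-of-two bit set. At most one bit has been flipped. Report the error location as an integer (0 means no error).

s1: b1⊕b3⊕b5⊕b7⊕b9⊕b11⊕b13⊕b15⊕b17⊕b19⊕b21⊕b23⊕b25⊕b27⊕b29⊕b31 = 0⊕0⊕0⊕0⊕0⊕0⊕1⊕1⊕0⊕1⊕1⊕1⊕0⊕1⊕1⊕0 = 1
s2: b2⊕b3⊕b6⊕b7⊕b10⊕b11⊕b14⊕b15⊕b18⊕b19⊕b22⊕b23⊕b26⊕b27⊕b30⊕b31 = 0⊕0⊕0⊕0⊕1⊕0⊕0⊕1⊕0⊕1⊕1⊕1⊕0⊕1⊕0⊕0 = 0
s4: b4⊕b5⊕b6⊕b7⊕b12⊕b13⊕b14⊕b15⊕b20⊕b21⊕b22⊕b23⊕b28⊕b29⊕b30⊕b31 = 0⊕0⊕0⊕0⊕0⊕1⊕0⊕1⊕0⊕1⊕1⊕1⊕0⊕1⊕0⊕0 = 0
s8: b8⊕b9⊕b10⊕b11⊕b12⊕b13⊕b14⊕b15⊕b24⊕b25⊕b26⊕b27⊕b28⊕b29⊕b30⊕b31 = 1⊕0⊕1⊕0⊕0⊕1⊕0⊕1⊕1⊕0⊕0⊕1⊕0⊕1⊕0⊕0 = 1
s16: b16⊕b17⊕b18⊕b19⊕b20⊕b21⊕b22⊕b23⊕b24⊕b25⊕b26⊕b27⊕b28⊕b29⊕b30⊕b31 = 0⊕0⊕0⊕1⊕0⊕1⊕1⊕1⊕1⊕0⊕0⊕1⊕0⊕1⊕0⊕0 = 1
Syndrome (s16...s1) = 11001 → position 25.

25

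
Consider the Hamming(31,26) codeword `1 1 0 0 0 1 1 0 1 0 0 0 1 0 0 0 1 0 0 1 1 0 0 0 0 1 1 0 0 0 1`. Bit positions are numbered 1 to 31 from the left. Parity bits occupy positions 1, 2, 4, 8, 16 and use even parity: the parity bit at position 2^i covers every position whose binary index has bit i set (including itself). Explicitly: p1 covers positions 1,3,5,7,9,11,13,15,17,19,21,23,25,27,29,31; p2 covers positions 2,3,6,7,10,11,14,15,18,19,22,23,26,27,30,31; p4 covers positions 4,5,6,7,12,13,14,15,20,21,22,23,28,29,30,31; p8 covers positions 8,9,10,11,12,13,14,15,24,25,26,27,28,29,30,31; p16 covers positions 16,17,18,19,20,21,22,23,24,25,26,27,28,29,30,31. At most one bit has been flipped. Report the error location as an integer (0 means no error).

s1: b1⊕b3⊕b5⊕b7⊕b9⊕b11⊕b13⊕b15⊕b17⊕b19⊕b21⊕b23⊕b25⊕b27⊕b29⊕b31 = 1⊕0⊕0⊕1⊕1⊕0⊕1⊕0⊕1⊕0⊕1⊕0⊕0⊕1⊕0⊕1 = 0
s2: b2⊕b3⊕b6⊕b7⊕b10⊕b11⊕b14⊕b15⊕b18⊕b19⊕b22⊕b23⊕b26⊕b27⊕b30⊕b31 = 1⊕0⊕1⊕1⊕0⊕0⊕0⊕0⊕0⊕0⊕0⊕0⊕1⊕1⊕0⊕1 = 0
s4: b4⊕b5⊕b6⊕b7⊕b12⊕b13⊕b14⊕b15⊕b20⊕b21⊕b22⊕b23⊕b28⊕b29⊕b30⊕b31 = 0⊕0⊕1⊕1⊕0⊕1⊕0⊕0⊕1⊕1⊕0⊕0⊕0⊕0⊕0⊕1 = 0
s8: b8⊕b9⊕b10⊕b11⊕b12⊕b13⊕b14⊕b15⊕b24⊕b25⊕b26⊕b27⊕b28⊕b29⊕b30⊕b31 = 0⊕1⊕0⊕0⊕0⊕1⊕0⊕0⊕0⊕0⊕1⊕1⊕0⊕0⊕0⊕1 = 1
s16: b16⊕b17⊕b18⊕b19⊕b20⊕b21⊕b22⊕b23⊕b24⊕b25⊕b26⊕b27⊕b28⊕b29⊕b30⊕b31 = 0⊕1⊕0⊕0⊕1⊕1⊕0⊕0⊕0⊕0⊕1⊕1⊕0⊕0⊕0⊕1 = 0
Syndrome (s16...s1) = 01000 → position 8.

8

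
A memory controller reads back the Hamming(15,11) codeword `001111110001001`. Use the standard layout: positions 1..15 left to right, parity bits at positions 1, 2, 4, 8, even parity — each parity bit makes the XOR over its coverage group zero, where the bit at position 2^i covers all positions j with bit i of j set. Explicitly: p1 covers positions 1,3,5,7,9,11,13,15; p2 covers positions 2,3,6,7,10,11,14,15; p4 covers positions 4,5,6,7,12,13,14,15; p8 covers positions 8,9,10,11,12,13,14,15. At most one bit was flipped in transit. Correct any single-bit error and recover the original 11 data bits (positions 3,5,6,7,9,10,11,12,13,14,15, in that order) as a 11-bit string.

11110001001

s1: b1⊕b3⊕b5⊕b7⊕b9⊕b11⊕b13⊕b15 = 0⊕1⊕1⊕1⊕0⊕0⊕0⊕1 = 0
s2: b2⊕b3⊕b6⊕b7⊕b10⊕b11⊕b14⊕b15 = 0⊕1⊕1⊕1⊕0⊕0⊕0⊕1 = 0
s4: b4⊕b5⊕b6⊕b7⊕b12⊕b13⊕b14⊕b15 = 1⊕1⊕1⊕1⊕1⊕0⊕0⊕1 = 0
s8: b8⊕b9⊕b10⊕b11⊕b12⊕b13⊕b14⊕b15 = 1⊕0⊕0⊕0⊕1⊕0⊕0⊕1 = 1
Syndrome (s8...s1) = 1000 → position 8.
Flip bit 8: corrected codeword = 001111100001001
Data bits at positions 3,5,6,7,9,10,11,12,13,14,15: 11110001001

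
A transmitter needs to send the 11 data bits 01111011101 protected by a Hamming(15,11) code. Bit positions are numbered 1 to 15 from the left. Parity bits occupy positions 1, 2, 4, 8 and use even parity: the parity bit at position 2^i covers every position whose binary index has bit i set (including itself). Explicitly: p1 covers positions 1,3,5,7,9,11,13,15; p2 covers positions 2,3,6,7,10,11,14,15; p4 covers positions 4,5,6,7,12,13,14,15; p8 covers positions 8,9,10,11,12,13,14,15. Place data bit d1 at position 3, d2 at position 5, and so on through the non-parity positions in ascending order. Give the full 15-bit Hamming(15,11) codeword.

Place data bits at non-power-of-two positions: b3=0, b5=1, b6=1, b7=1, b9=1, b10=0, b11=1, b12=1, b13=1, b14=0, b15=1.
p1 = XOR of data positions {3,5,7,9,11,13,15} = 0⊕1⊕1⊕1⊕1⊕1⊕1 = 0
p2 = XOR of data positions {3,6,7,10,11,14,15} = 0⊕1⊕1⊕0⊕1⊕0⊕1 = 0
p4 = XOR of data positions {5,6,7,12,13,14,15} = 1⊕1⊕1⊕1⊕1⊕0⊕1 = 0
p8 = XOR of data positions {9,10,11,12,13,14,15} = 1⊕0⊕1⊕1⊕1⊕0⊕1 = 1
Codeword b1..b15 = 000011111011101

000011111011101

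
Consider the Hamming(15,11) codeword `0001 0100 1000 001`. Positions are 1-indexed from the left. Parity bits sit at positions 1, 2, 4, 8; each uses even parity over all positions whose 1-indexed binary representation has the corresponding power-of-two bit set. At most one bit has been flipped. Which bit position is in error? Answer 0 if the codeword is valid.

s1: b1⊕b3⊕b5⊕b7⊕b9⊕b11⊕b13⊕b15 = 0⊕0⊕0⊕0⊕1⊕0⊕0⊕1 = 0
s2: b2⊕b3⊕b6⊕b7⊕b10⊕b11⊕b14⊕b15 = 0⊕0⊕1⊕0⊕0⊕0⊕0⊕1 = 0
s4: b4⊕b5⊕b6⊕b7⊕b12⊕b13⊕b14⊕b15 = 1⊕0⊕1⊕0⊕0⊕0⊕0⊕1 = 1
s8: b8⊕b9⊕b10⊕b11⊕b12⊕b13⊕b14⊕b15 = 0⊕1⊕0⊕0⊕0⊕0⊕0⊕1 = 0
Syndrome (s8...s1) = 0100 → position 4.

4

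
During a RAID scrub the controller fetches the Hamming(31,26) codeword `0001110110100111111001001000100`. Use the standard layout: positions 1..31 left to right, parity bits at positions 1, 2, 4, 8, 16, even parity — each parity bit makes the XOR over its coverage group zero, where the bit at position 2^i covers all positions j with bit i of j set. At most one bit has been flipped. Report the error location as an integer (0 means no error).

s1: b1⊕b3⊕b5⊕b7⊕b9⊕b11⊕b13⊕b15⊕b17⊕b19⊕b21⊕b23⊕b25⊕b27⊕b29⊕b31 = 0⊕0⊕1⊕0⊕1⊕1⊕0⊕1⊕1⊕1⊕0⊕0⊕1⊕0⊕1⊕0 = 0
s2: b2⊕b3⊕b6⊕b7⊕b10⊕b11⊕b14⊕b15⊕b18⊕b19⊕b22⊕b23⊕b26⊕b27⊕b30⊕b31 = 0⊕0⊕1⊕0⊕0⊕1⊕1⊕1⊕1⊕1⊕1⊕0⊕0⊕0⊕0⊕0 = 1
s4: b4⊕b5⊕b6⊕b7⊕b12⊕b13⊕b14⊕b15⊕b20⊕b21⊕b22⊕b23⊕b28⊕b29⊕b30⊕b31 = 1⊕1⊕1⊕0⊕0⊕0⊕1⊕1⊕0⊕0⊕1⊕0⊕0⊕1⊕0⊕0 = 1
s8: b8⊕b9⊕b10⊕b11⊕b12⊕b13⊕b14⊕b15⊕b24⊕b25⊕b26⊕b27⊕b28⊕b29⊕b30⊕b31 = 1⊕1⊕0⊕1⊕0⊕0⊕1⊕1⊕0⊕1⊕0⊕0⊕0⊕1⊕0⊕0 = 1
s16: b16⊕b17⊕b18⊕b19⊕b20⊕b21⊕b22⊕b23⊕b24⊕b25⊕b26⊕b27⊕b28⊕b29⊕b30⊕b31 = 1⊕1⊕1⊕1⊕0⊕0⊕1⊕0⊕0⊕1⊕0⊕0⊕0⊕1⊕0⊕0 = 1
Syndrome (s16...s1) = 11110 → position 30.

30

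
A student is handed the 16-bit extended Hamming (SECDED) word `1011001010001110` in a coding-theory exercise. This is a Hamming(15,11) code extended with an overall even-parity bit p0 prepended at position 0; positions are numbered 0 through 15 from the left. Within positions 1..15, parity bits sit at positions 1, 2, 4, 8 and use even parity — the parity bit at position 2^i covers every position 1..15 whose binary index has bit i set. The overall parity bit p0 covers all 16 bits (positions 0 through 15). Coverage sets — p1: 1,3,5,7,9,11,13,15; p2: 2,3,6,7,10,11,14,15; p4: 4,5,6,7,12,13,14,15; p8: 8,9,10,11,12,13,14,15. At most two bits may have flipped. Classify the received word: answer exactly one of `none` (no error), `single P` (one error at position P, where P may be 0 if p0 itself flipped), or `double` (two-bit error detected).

none

s1: b1⊕b3⊕b5⊕b7⊕b9⊕b11⊕b13⊕b15 = 0⊕1⊕0⊕0⊕0⊕0⊕1⊕0 = 0
s2: b2⊕b3⊕b6⊕b7⊕b10⊕b11⊕b14⊕b15 = 1⊕1⊕1⊕0⊕0⊕0⊕1⊕0 = 0
s4: b4⊕b5⊕b6⊕b7⊕b12⊕b13⊕b14⊕b15 = 0⊕0⊕1⊕0⊕1⊕1⊕1⊕0 = 0
s8: b8⊕b9⊕b10⊕b11⊕b12⊕b13⊕b14⊕b15 = 1⊕0⊕0⊕0⊕1⊕1⊕1⊕0 = 0
Syndrome (s8...s1) = 0000 → position 0 (no error).
Overall parity (XOR of all 16 bits, including p0): 1⊕0⊕1⊕1⊕0⊕0⊕1⊕0⊕1⊕0⊕0⊕0⊕1⊕1⊕1⊕0 = 0
Overall=0, syndrome position=0 → no error.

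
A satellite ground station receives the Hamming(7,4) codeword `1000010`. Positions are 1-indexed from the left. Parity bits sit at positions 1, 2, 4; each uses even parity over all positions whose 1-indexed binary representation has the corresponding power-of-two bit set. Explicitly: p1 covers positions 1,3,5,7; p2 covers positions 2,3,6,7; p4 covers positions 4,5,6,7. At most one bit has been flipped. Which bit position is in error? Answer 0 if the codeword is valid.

7

s1: b1⊕b3⊕b5⊕b7 = 1⊕0⊕0⊕0 = 1
s2: b2⊕b3⊕b6⊕b7 = 0⊕0⊕1⊕0 = 1
s4: b4⊕b5⊕b6⊕b7 = 0⊕0⊕1⊕0 = 1
Syndrome (s4...s1) = 111 → position 7.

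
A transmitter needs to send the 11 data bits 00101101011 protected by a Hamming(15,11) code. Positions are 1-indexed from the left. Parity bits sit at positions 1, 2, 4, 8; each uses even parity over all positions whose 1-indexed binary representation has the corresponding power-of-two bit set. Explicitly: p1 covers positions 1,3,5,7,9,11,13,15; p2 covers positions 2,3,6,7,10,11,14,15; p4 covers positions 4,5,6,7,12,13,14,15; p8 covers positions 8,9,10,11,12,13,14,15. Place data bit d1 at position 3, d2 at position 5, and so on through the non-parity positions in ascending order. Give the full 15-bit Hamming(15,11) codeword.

000001011101011

Place data bits at non-power-of-two positions: b3=0, b5=0, b6=1, b7=0, b9=1, b10=1, b11=0, b12=1, b13=0, b14=1, b15=1.
p1 = XOR of data positions {3,5,7,9,11,13,15} = 0⊕0⊕0⊕1⊕0⊕0⊕1 = 0
p2 = XOR of data positions {3,6,7,10,11,14,15} = 0⊕1⊕0⊕1⊕0⊕1⊕1 = 0
p4 = XOR of data positions {5,6,7,12,13,14,15} = 0⊕1⊕0⊕1⊕0⊕1⊕1 = 0
p8 = XOR of data positions {9,10,11,12,13,14,15} = 1⊕1⊕0⊕1⊕0⊕1⊕1 = 1
Codeword b1..b15 = 000001011101011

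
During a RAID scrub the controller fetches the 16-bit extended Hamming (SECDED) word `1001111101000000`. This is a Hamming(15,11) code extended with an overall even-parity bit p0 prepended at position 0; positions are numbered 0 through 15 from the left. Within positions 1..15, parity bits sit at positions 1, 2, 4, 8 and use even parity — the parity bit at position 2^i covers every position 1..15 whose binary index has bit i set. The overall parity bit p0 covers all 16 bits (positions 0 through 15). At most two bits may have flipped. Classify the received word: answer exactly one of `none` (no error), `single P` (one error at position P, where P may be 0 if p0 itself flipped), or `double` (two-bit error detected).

single 10

s1: b1⊕b3⊕b5⊕b7⊕b9⊕b11⊕b13⊕b15 = 0⊕1⊕1⊕1⊕1⊕0⊕0⊕0 = 0
s2: b2⊕b3⊕b6⊕b7⊕b10⊕b11⊕b14⊕b15 = 0⊕1⊕1⊕1⊕0⊕0⊕0⊕0 = 1
s4: b4⊕b5⊕b6⊕b7⊕b12⊕b13⊕b14⊕b15 = 1⊕1⊕1⊕1⊕0⊕0⊕0⊕0 = 0
s8: b8⊕b9⊕b10⊕b11⊕b12⊕b13⊕b14⊕b15 = 0⊕1⊕0⊕0⊕0⊕0⊕0⊕0 = 1
Syndrome (s8...s1) = 1010 → position 10.
Overall parity (XOR of all 16 bits, including p0): 1⊕0⊕0⊕1⊕1⊕1⊕1⊕1⊕0⊕1⊕0⊕0⊕0⊕0⊕0⊕0 = 1
Overall=1, syndrome position=10 → single-bit error at position 10.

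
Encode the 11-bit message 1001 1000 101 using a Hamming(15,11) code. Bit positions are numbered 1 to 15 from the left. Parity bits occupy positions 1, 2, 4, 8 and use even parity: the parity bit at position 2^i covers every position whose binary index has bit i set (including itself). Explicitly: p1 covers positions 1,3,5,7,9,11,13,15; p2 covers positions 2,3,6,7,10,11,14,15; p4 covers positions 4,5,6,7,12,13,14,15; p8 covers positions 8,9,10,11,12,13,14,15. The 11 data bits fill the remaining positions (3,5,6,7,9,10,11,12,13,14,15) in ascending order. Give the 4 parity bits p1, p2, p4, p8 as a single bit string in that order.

1111

Place data bits at non-power-of-two positions: b3=1, b5=0, b6=0, b7=1, b9=1, b10=0, b11=0, b12=0, b13=1, b14=0, b15=1.
p1 = XOR of data positions {3,5,7,9,11,13,15} = 1⊕0⊕1⊕1⊕0⊕1⊕1 = 1
p2 = XOR of data positions {3,6,7,10,11,14,15} = 1⊕0⊕1⊕0⊕0⊕0⊕1 = 1
p4 = XOR of data positions {5,6,7,12,13,14,15} = 0⊕0⊕1⊕0⊕1⊕0⊕1 = 1
p8 = XOR of data positions {9,10,11,12,13,14,15} = 1⊕0⊕0⊕0⊕1⊕0⊕1 = 1
Parity bits p1,p2,p4,p8 = 1111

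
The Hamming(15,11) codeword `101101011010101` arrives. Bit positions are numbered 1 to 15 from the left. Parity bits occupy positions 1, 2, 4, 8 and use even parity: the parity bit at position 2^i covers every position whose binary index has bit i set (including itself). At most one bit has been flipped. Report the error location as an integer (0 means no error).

8

s1: b1⊕b3⊕b5⊕b7⊕b9⊕b11⊕b13⊕b15 = 1⊕1⊕0⊕0⊕1⊕1⊕1⊕1 = 0
s2: b2⊕b3⊕b6⊕b7⊕b10⊕b11⊕b14⊕b15 = 0⊕1⊕1⊕0⊕0⊕1⊕0⊕1 = 0
s4: b4⊕b5⊕b6⊕b7⊕b12⊕b13⊕b14⊕b15 = 1⊕0⊕1⊕0⊕0⊕1⊕0⊕1 = 0
s8: b8⊕b9⊕b10⊕b11⊕b12⊕b13⊕b14⊕b15 = 1⊕1⊕0⊕1⊕0⊕1⊕0⊕1 = 1
Syndrome (s8...s1) = 1000 → position 8.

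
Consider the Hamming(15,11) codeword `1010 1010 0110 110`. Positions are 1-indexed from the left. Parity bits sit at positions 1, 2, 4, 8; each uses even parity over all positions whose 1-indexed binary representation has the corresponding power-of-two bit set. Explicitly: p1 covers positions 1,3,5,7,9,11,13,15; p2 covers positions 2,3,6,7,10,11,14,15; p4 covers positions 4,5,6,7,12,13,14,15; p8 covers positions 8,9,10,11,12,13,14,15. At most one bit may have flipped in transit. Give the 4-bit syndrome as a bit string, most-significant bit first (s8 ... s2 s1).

0010

s1: b1⊕b3⊕b5⊕b7⊕b9⊕b11⊕b13⊕b15 = 1⊕1⊕1⊕1⊕0⊕1⊕1⊕0 = 0
s2: b2⊕b3⊕b6⊕b7⊕b10⊕b11⊕b14⊕b15 = 0⊕1⊕0⊕1⊕1⊕1⊕1⊕0 = 1
s4: b4⊕b5⊕b6⊕b7⊕b12⊕b13⊕b14⊕b15 = 0⊕1⊕0⊕1⊕0⊕1⊕1⊕0 = 0
s8: b8⊕b9⊕b10⊕b11⊕b12⊕b13⊕b14⊕b15 = 0⊕0⊕1⊕1⊕0⊕1⊕1⊕0 = 0
Syndrome (s8...s1) = 0010 → position 2.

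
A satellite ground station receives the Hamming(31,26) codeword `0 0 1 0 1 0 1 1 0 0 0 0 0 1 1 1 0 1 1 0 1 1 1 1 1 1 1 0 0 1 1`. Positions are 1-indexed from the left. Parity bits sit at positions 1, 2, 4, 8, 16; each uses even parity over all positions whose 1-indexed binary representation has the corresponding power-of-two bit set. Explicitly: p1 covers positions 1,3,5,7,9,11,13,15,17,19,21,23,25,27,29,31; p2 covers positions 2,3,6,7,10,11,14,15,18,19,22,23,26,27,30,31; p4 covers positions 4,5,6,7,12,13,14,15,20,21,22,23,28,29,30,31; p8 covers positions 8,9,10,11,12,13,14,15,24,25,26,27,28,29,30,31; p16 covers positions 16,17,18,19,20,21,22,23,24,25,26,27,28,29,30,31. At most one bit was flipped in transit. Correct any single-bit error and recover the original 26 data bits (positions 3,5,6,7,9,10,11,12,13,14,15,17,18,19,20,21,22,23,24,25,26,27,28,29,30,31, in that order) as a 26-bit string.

11010001011011011111110011

s1: b1⊕b3⊕b5⊕b7⊕b9⊕b11⊕b13⊕b15⊕b17⊕b19⊕b21⊕b23⊕b25⊕b27⊕b29⊕b31 = 0⊕1⊕1⊕1⊕0⊕0⊕0⊕1⊕0⊕1⊕1⊕1⊕1⊕1⊕0⊕1 = 0
s2: b2⊕b3⊕b6⊕b7⊕b10⊕b11⊕b14⊕b15⊕b18⊕b19⊕b22⊕b23⊕b26⊕b27⊕b30⊕b31 = 0⊕1⊕0⊕1⊕0⊕0⊕1⊕1⊕1⊕1⊕1⊕1⊕1⊕1⊕1⊕1 = 0
s4: b4⊕b5⊕b6⊕b7⊕b12⊕b13⊕b14⊕b15⊕b20⊕b21⊕b22⊕b23⊕b28⊕b29⊕b30⊕b31 = 0⊕1⊕0⊕1⊕0⊕0⊕1⊕1⊕0⊕1⊕1⊕1⊕0⊕0⊕1⊕1 = 1
s8: b8⊕b9⊕b10⊕b11⊕b12⊕b13⊕b14⊕b15⊕b24⊕b25⊕b26⊕b27⊕b28⊕b29⊕b30⊕b31 = 1⊕0⊕0⊕0⊕0⊕0⊕1⊕1⊕1⊕1⊕1⊕1⊕0⊕0⊕1⊕1 = 1
s16: b16⊕b17⊕b18⊕b19⊕b20⊕b21⊕b22⊕b23⊕b24⊕b25⊕b26⊕b27⊕b28⊕b29⊕b30⊕b31 = 1⊕0⊕1⊕1⊕0⊕1⊕1⊕1⊕1⊕1⊕1⊕1⊕0⊕0⊕1⊕1 = 0
Syndrome (s16...s1) = 01100 → position 12.
Flip bit 12: corrected codeword = 0010101100010111011011111110011
Data bits at positions 3,5,6,7,9,10,11,12,13,14,15,17,18,19,20,21,22,23,24,25,26,27,28,29,30,31: 11010001011011011111110011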